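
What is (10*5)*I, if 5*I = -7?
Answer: -70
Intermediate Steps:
I = -7/5 (I = (1/5)*(-7) = -7/5 ≈ -1.4000)
(10*5)*I = (10*5)*(-7/5) = 50*(-7/5) = -70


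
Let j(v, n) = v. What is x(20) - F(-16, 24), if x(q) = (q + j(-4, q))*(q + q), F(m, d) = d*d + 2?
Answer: 62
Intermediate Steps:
F(m, d) = 2 + d**2 (F(m, d) = d**2 + 2 = 2 + d**2)
x(q) = 2*q*(-4 + q) (x(q) = (q - 4)*(q + q) = (-4 + q)*(2*q) = 2*q*(-4 + q))
x(20) - F(-16, 24) = 2*20*(-4 + 20) - (2 + 24**2) = 2*20*16 - (2 + 576) = 640 - 1*578 = 640 - 578 = 62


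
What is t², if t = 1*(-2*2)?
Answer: 16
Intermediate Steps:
t = -4 (t = 1*(-4) = -4)
t² = (-4)² = 16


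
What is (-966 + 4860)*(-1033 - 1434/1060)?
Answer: -1067359029/265 ≈ -4.0278e+6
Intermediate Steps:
(-966 + 4860)*(-1033 - 1434/1060) = 3894*(-1033 - 1434*1/1060) = 3894*(-1033 - 717/530) = 3894*(-548207/530) = -1067359029/265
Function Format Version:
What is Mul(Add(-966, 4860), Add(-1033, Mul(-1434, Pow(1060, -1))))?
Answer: Rational(-1067359029, 265) ≈ -4.0278e+6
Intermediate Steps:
Mul(Add(-966, 4860), Add(-1033, Mul(-1434, Pow(1060, -1)))) = Mul(3894, Add(-1033, Mul(-1434, Rational(1, 1060)))) = Mul(3894, Add(-1033, Rational(-717, 530))) = Mul(3894, Rational(-548207, 530)) = Rational(-1067359029, 265)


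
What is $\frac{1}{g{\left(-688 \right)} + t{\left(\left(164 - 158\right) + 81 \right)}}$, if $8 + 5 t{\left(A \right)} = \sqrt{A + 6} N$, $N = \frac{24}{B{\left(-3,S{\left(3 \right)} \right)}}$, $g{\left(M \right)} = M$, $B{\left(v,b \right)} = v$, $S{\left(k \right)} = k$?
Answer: $- \frac{2155}{1485344} + \frac{5 \sqrt{93}}{1485344} \approx -0.0014184$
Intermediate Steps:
$N = -8$ ($N = \frac{24}{-3} = 24 \left(- \frac{1}{3}\right) = -8$)
$t{\left(A \right)} = - \frac{8}{5} - \frac{8 \sqrt{6 + A}}{5}$ ($t{\left(A \right)} = - \frac{8}{5} + \frac{\sqrt{A + 6} \left(-8\right)}{5} = - \frac{8}{5} + \frac{\sqrt{6 + A} \left(-8\right)}{5} = - \frac{8}{5} + \frac{\left(-8\right) \sqrt{6 + A}}{5} = - \frac{8}{5} - \frac{8 \sqrt{6 + A}}{5}$)
$\frac{1}{g{\left(-688 \right)} + t{\left(\left(164 - 158\right) + 81 \right)}} = \frac{1}{-688 - \left(\frac{8}{5} + \frac{8 \sqrt{6 + \left(\left(164 - 158\right) + 81\right)}}{5}\right)} = \frac{1}{-688 - \left(\frac{8}{5} + \frac{8 \sqrt{6 + \left(6 + 81\right)}}{5}\right)} = \frac{1}{-688 - \left(\frac{8}{5} + \frac{8 \sqrt{6 + 87}}{5}\right)} = \frac{1}{-688 - \left(\frac{8}{5} + \frac{8 \sqrt{93}}{5}\right)} = \frac{1}{- \frac{3448}{5} - \frac{8 \sqrt{93}}{5}}$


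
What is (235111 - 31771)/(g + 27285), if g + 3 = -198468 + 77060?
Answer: -101670/47063 ≈ -2.1603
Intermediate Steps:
g = -121411 (g = -3 + (-198468 + 77060) = -3 - 121408 = -121411)
(235111 - 31771)/(g + 27285) = (235111 - 31771)/(-121411 + 27285) = 203340/(-94126) = 203340*(-1/94126) = -101670/47063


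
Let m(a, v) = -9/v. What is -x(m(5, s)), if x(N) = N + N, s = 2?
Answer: 9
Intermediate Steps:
x(N) = 2*N
-x(m(5, s)) = -2*(-9/2) = -2*(-9*½) = -2*(-9)/2 = -1*(-9) = 9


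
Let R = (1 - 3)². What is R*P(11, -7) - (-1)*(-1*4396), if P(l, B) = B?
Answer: -4424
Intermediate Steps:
R = 4 (R = (-2)² = 4)
R*P(11, -7) - (-1)*(-1*4396) = 4*(-7) - (-1)*(-1*4396) = -28 - (-1)*(-4396) = -28 - 1*4396 = -28 - 4396 = -4424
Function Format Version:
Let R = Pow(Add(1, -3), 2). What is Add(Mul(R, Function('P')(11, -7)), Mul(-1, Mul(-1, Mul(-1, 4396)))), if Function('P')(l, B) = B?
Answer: -4424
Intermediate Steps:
R = 4 (R = Pow(-2, 2) = 4)
Add(Mul(R, Function('P')(11, -7)), Mul(-1, Mul(-1, Mul(-1, 4396)))) = Add(Mul(4, -7), Mul(-1, Mul(-1, Mul(-1, 4396)))) = Add(-28, Mul(-1, Mul(-1, -4396))) = Add(-28, Mul(-1, 4396)) = Add(-28, -4396) = -4424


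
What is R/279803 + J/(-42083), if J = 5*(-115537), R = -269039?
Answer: 150316027818/11774949649 ≈ 12.766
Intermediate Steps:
J = -577685
R/279803 + J/(-42083) = -269039/279803 - 577685/(-42083) = -269039*1/279803 - 577685*(-1/42083) = -269039/279803 + 577685/42083 = 150316027818/11774949649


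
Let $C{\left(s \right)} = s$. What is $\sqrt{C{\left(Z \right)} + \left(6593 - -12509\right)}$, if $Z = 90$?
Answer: $2 \sqrt{4798} \approx 138.54$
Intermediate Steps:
$\sqrt{C{\left(Z \right)} + \left(6593 - -12509\right)} = \sqrt{90 + \left(6593 - -12509\right)} = \sqrt{90 + \left(6593 + 12509\right)} = \sqrt{90 + 19102} = \sqrt{19192} = 2 \sqrt{4798}$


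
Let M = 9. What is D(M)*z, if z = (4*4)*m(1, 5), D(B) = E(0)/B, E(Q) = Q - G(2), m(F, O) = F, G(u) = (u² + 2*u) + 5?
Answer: -208/9 ≈ -23.111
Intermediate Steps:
G(u) = 5 + u² + 2*u
E(Q) = -13 + Q (E(Q) = Q - (5 + 2² + 2*2) = Q - (5 + 4 + 4) = Q - 1*13 = Q - 13 = -13 + Q)
D(B) = -13/B (D(B) = (-13 + 0)/B = -13/B)
z = 16 (z = (4*4)*1 = 16*1 = 16)
D(M)*z = -13/9*16 = -208/9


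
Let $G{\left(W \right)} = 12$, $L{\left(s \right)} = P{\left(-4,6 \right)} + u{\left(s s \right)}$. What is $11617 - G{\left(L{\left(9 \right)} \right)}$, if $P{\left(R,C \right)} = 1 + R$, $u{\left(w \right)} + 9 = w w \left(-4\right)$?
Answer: $11605$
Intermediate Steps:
$u{\left(w \right)} = -9 - 4 w^{2}$ ($u{\left(w \right)} = -9 + w w \left(-4\right) = -9 + w^{2} \left(-4\right) = -9 - 4 w^{2}$)
$L{\left(s \right)} = -12 - 4 s^{4}$ ($L{\left(s \right)} = \left(1 - 4\right) - \left(9 + 4 \left(s s\right)^{2}\right) = -3 - \left(9 + 4 \left(s^{2}\right)^{2}\right) = -3 - \left(9 + 4 s^{4}\right) = -12 - 4 s^{4}$)
$11617 - G{\left(L{\left(9 \right)} \right)} = 11617 - 12 = 11605$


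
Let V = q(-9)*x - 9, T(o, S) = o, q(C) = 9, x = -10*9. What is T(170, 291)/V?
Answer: -170/819 ≈ -0.20757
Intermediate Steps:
x = -90
V = -819 (V = 9*(-90) - 9 = -810 - 9 = -819)
T(170, 291)/V = 170/(-819) = 170*(-1/819) = -170/819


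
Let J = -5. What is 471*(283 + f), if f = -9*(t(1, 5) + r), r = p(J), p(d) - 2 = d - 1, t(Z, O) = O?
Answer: 129054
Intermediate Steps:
p(d) = 1 + d (p(d) = 2 + (d - 1) = 2 + (-1 + d) = 1 + d)
r = -4 (r = 1 - 5 = -4)
f = -9 (f = -9*(5 - 4) = -9*1 = -9)
471*(283 + f) = 471*(283 - 9) = 471*274 = 129054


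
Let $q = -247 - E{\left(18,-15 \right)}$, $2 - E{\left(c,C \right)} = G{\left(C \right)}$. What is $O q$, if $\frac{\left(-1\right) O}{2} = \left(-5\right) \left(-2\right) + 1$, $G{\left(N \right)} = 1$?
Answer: $5456$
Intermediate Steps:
$E{\left(c,C \right)} = 1$ ($E{\left(c,C \right)} = 2 - 1 = 1$)
$q = -248$ ($q = -247 - 1 = -248$)
$O = -22$ ($O = - 2 \left(\left(-5\right) \left(-2\right) + 1\right) = - 2 \left(10 + 1\right) = \left(-2\right) 11 = -22$)
$O q = \left(-22\right) \left(-248\right) = 5456$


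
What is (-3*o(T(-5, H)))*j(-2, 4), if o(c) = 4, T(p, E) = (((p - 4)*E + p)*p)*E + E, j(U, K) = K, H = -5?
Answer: -48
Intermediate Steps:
T(p, E) = E + E*p*(p + E*(-4 + p)) (T(p, E) = (((-4 + p)*E + p)*p)*E + E = ((E*(-4 + p) + p)*p)*E + E = ((p + E*(-4 + p))*p)*E + E = (p*(p + E*(-4 + p)))*E + E = E*p*(p + E*(-4 + p)) + E = E + E*p*(p + E*(-4 + p)))
(-3*o(T(-5, H)))*j(-2, 4) = -3*4*4 = -12*4 = -48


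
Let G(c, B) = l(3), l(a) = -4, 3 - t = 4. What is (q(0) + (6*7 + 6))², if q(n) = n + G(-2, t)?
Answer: 1936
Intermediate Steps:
t = -1 (t = 3 - 1*4 = 3 - 4 = -1)
G(c, B) = -4
q(n) = -4 + n (q(n) = n - 4 = -4 + n)
(q(0) + (6*7 + 6))² = ((-4 + 0) + (6*7 + 6))² = (-4 + (42 + 6))² = (-4 + 48)² = 44² = 1936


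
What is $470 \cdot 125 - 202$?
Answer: $58548$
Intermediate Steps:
$470 \cdot 125 - 202 = 58750 - 202 = 58548$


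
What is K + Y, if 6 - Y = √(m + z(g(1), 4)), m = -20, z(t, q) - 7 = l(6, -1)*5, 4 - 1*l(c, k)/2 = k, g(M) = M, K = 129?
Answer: 135 - √37 ≈ 128.92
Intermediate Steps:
l(c, k) = 8 - 2*k
z(t, q) = 57 (z(t, q) = 7 + (8 - 2*(-1))*5 = 7 + (8 + 2)*5 = 7 + 10*5 = 7 + 50 = 57)
Y = 6 - √37 (Y = 6 - √(-20 + 57) = 6 - √37 ≈ -0.082762)
K + Y = 129 + (6 - √37) = 135 - √37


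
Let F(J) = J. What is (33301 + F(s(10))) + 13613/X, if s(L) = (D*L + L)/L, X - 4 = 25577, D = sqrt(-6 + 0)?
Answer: 851912075/25581 + I*sqrt(6) ≈ 33303.0 + 2.4495*I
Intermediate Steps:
D = I*sqrt(6) (D = sqrt(-6) = I*sqrt(6) ≈ 2.4495*I)
X = 25581 (X = 4 + 25577 = 25581)
s(L) = (L + I*L*sqrt(6))/L (s(L) = ((I*sqrt(6))*L + L)/L = (I*L*sqrt(6) + L)/L = (L + I*L*sqrt(6))/L)
(33301 + F(s(10))) + 13613/X = (33301 + (1 + I*sqrt(6))) + 13613/25581 = (33302 + I*sqrt(6)) + 13613*(1/25581) = (33302 + I*sqrt(6)) + 13613/25581 = 851912075/25581 + I*sqrt(6)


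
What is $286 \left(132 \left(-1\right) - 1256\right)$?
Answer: $-396968$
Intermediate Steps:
$286 \left(132 \left(-1\right) - 1256\right) = 286 \left(-132 - 1256\right) = 286 \left(-1388\right) = -396968$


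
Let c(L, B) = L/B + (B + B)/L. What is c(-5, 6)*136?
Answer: -6596/15 ≈ -439.73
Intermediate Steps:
c(L, B) = L/B + 2*B/L (c(L, B) = L/B + (2*B)/L = L/B + 2*B/L)
c(-5, 6)*136 = (-5/6 + 2*6/(-5))*136 = (-5*⅙ + 2*6*(-⅕))*136 = (-⅚ - 12/5)*136 = -97/30*136 = -6596/15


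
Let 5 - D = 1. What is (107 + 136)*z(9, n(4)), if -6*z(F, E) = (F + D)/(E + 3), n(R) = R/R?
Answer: -1053/8 ≈ -131.63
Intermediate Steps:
D = 4 (D = 5 - 1*1 = 5 - 1 = 4)
n(R) = 1
z(F, E) = -(4 + F)/(6*(3 + E)) (z(F, E) = -(F + 4)/(6*(E + 3)) = -(4 + F)/(6*(3 + E)))
(107 + 136)*z(9, n(4)) = (107 + 136)*((-4 - 1*9)/(6*(3 + 1))) = 243*((⅙)*(-4 - 9)/4) = 243*((⅙)*(¼)*(-13)) = 243*(-13/24) = -1053/8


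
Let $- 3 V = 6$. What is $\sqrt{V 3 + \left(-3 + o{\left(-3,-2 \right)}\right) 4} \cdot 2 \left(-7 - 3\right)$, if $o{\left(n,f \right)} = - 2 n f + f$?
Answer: $- 20 i \sqrt{74} \approx - 172.05 i$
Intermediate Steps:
$o{\left(n,f \right)} = f - 2 f n$ ($o{\left(n,f \right)} = - 2 f n + f = f - 2 f n$)
$V = -2$ ($V = \left(- \frac{1}{3}\right) 6 = -2$)
$\sqrt{V 3 + \left(-3 + o{\left(-3,-2 \right)}\right) 4} \cdot 2 \left(-7 - 3\right) = \sqrt{\left(-2\right) 3 + \left(-3 - 2 \left(1 - -6\right)\right) 4} \cdot 2 \left(-7 - 3\right) = \sqrt{-6 + \left(-3 - 2 \left(1 + 6\right)\right) 4} \cdot 2 \left(-7 - 3\right) = \sqrt{-6 + \left(-3 - 14\right) 4} \cdot 2 \left(-10\right) = \sqrt{-6 - 68} \cdot 2 \left(-10\right) = \sqrt{-74} \cdot 2 \left(-10\right) = i \sqrt{74} \cdot 2 \left(-10\right) = 2 i \sqrt{74} \left(-10\right) = - 20 i \sqrt{74}$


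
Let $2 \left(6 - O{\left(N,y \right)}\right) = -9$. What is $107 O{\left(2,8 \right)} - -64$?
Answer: $\frac{2375}{2} \approx 1187.5$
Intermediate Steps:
$O{\left(N,y \right)} = \frac{21}{2}$ ($O{\left(N,y \right)} = 6 - - \frac{9}{2} = 6 + \frac{9}{2} = \frac{21}{2}$)
$107 O{\left(2,8 \right)} - -64 = 107 \cdot \frac{21}{2} - -64 = \frac{2247}{2} + 64 = \frac{2375}{2}$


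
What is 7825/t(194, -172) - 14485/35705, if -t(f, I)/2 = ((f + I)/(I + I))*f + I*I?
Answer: -9770293804/18160684137 ≈ -0.53799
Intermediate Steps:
t(f, I) = -2*I² - f*(I + f)/I (t(f, I) = -2*(((f + I)/(I + I))*f + I*I) = -2*(((I + f)/((2*I)))*f + I²) = -2*(((I + f)*(1/(2*I)))*f + I²) = -2*(((I + f)/(2*I))*f + I²) = -2*(f*(I + f)/(2*I) + I²) = -2*(I² + f*(I + f)/(2*I)) = -2*I² - f*(I + f)/I)
7825/t(194, -172) - 14485/35705 = 7825/(-1*194 - 2*(-172)² - 1*194²/(-172)) - 14485/35705 = 7825/(-194 - 2*29584 - 1*(-1/172)*37636) - 14485*1/35705 = 7825/(-194 - 59168 + 9409/43) - 2897/7141 = 7825/(-2543157/43) - 2897/7141 = 7825*(-43/2543157) - 2897/7141 = -336475/2543157 - 2897/7141 = -9770293804/18160684137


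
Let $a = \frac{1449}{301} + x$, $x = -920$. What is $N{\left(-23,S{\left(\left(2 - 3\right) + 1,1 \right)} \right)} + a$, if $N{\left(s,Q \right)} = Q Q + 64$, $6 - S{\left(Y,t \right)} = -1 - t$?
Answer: $- \frac{33849}{43} \approx -787.19$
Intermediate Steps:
$S{\left(Y,t \right)} = 7 + t$ ($S{\left(Y,t \right)} = 6 - \left(-1 - t\right) = 6 + \left(1 + t\right) = 7 + t$)
$N{\left(s,Q \right)} = 64 + Q^{2}$ ($N{\left(s,Q \right)} = Q^{2} + 64 = 64 + Q^{2}$)
$a = - \frac{39353}{43}$ ($a = \frac{1449}{301} - 920 = 1449 \cdot \frac{1}{301} - 920 = \frac{207}{43} - 920 = - \frac{39353}{43} \approx -915.19$)
$N{\left(-23,S{\left(\left(2 - 3\right) + 1,1 \right)} \right)} + a = \left(64 + \left(7 + 1\right)^{2}\right) - \frac{39353}{43} = \left(64 + 8^{2}\right) - \frac{39353}{43} = \left(64 + 64\right) - \frac{39353}{43} = 128 - \frac{39353}{43} = - \frac{33849}{43}$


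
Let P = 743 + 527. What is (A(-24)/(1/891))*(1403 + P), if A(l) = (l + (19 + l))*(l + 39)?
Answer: -1036014705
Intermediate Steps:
A(l) = (19 + 2*l)*(39 + l)
P = 1270
(A(-24)/(1/891))*(1403 + P) = ((741 + 2*(-24)**2 + 97*(-24))/(1/891))*(1403 + 1270) = ((741 + 2*576 - 2328)/(1/891))*2673 = ((741 + 1152 - 2328)*891)*2673 = -435*891*2673 = -387585*2673 = -1036014705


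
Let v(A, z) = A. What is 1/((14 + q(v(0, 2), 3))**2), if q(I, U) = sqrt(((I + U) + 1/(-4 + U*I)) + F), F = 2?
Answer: 4/(28 + sqrt(19))**2 ≈ 0.0038201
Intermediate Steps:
q(I, U) = sqrt(2 + I + U + 1/(-4 + I*U)) (q(I, U) = sqrt(((I + U) + 1/(-4 + U*I)) + 2) = sqrt(((I + U) + 1/(-4 + I*U)) + 2) = sqrt((I + U + 1/(-4 + I*U)) + 2) = sqrt(2 + I + U + 1/(-4 + I*U)))
1/((14 + q(v(0, 2), 3))**2) = 1/((14 + sqrt((1 + (-4 + 0*3)*(2 + 0 + 3))/(-4 + 0*3)))**2) = 1/((14 + sqrt((1 + (-4 + 0)*5)/(-4 + 0)))**2) = 1/((14 + sqrt((1 - 4*5)/(-4)))**2) = 1/((14 + sqrt(-(1 - 20)/4))**2) = 1/((14 + sqrt(-1/4*(-19)))**2) = 1/((14 + sqrt(19/4))**2) = 1/((14 + sqrt(19)/2)**2) = (14 + sqrt(19)/2)**(-2)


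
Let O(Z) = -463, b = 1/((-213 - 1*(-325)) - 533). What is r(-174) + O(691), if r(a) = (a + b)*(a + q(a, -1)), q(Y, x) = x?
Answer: 12624702/421 ≈ 29987.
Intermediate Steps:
b = -1/421 (b = 1/((-213 + 325) - 533) = 1/(112 - 533) = 1/(-421) = -1/421 ≈ -0.0023753)
r(a) = (-1 + a)*(-1/421 + a) (r(a) = (a - 1/421)*(a - 1) = (-1/421 + a)*(-1 + a) = (-1 + a)*(-1/421 + a))
r(-174) + O(691) = (1/421 + (-174)**2 - 422/421*(-174)) - 463 = (1/421 + 30276 + 73428/421) - 463 = 12819625/421 - 463 = 12624702/421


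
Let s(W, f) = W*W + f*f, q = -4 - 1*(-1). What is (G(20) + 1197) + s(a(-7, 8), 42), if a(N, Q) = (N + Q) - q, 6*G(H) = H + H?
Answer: 8951/3 ≈ 2983.7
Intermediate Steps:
q = -3 (q = -4 + 1 = -3)
G(H) = H/3 (G(H) = (H + H)/6 = (2*H)/6 = H/3)
a(N, Q) = 3 + N + Q (a(N, Q) = (N + Q) - 1*(-3) = (N + Q) + 3 = 3 + N + Q)
s(W, f) = W**2 + f**2
(G(20) + 1197) + s(a(-7, 8), 42) = ((1/3)*20 + 1197) + ((3 - 7 + 8)**2 + 42**2) = (20/3 + 1197) + (4**2 + 1764) = 3611/3 + (16 + 1764) = 3611/3 + 1780 = 8951/3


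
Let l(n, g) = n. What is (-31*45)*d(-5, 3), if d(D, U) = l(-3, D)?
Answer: 4185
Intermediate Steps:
d(D, U) = -3
(-31*45)*d(-5, 3) = -31*45*(-3) = -1395*(-3) = 4185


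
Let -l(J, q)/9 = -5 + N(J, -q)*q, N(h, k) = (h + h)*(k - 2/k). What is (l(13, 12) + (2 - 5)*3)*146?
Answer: 4856544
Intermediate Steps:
N(h, k) = 2*h*(k - 2/k) (N(h, k) = (2*h)*(k - 2/k) = 2*h*(k - 2/k))
l(J, q) = 45 + 18*J*(-2 + q²) (l(J, q) = -9*(-5 + (2*J*(-2 + (-q)²)/((-q)))*q) = -9*(-5 + (2*J*(-1/q)*(-2 + q²))*q) = -9*(-5 + (-2*J*(-2 + q²)/q)*q) = -9*(-5 - 2*J*(-2 + q²)) = 45 + 18*J*(-2 + q²))
(l(13, 12) + (2 - 5)*3)*146 = ((45 + 18*13*(-2 + 12²)) + (2 - 5)*3)*146 = ((45 + 18*13*(-2 + 144)) - 3*3)*146 = ((45 + 18*13*142) - 9)*146 = ((45 + 33228) - 9)*146 = (33273 - 9)*146 = 33264*146 = 4856544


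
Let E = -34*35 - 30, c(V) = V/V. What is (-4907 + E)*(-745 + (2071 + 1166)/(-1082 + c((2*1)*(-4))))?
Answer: 4954181914/1081 ≈ 4.5830e+6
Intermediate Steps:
c(V) = 1
E = -1220 (E = -1190 - 30 = -1220)
(-4907 + E)*(-745 + (2071 + 1166)/(-1082 + c((2*1)*(-4)))) = (-4907 - 1220)*(-745 + (2071 + 1166)/(-1082 + 1)) = -6127*(-745 + 3237/(-1081)) = -6127*(-745 + 3237*(-1/1081)) = -6127*(-745 - 3237/1081) = -6127*(-808582/1081) = 4954181914/1081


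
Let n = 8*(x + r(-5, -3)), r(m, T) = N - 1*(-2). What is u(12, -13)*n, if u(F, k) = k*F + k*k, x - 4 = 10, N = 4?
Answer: 2080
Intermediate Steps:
x = 14 (x = 4 + 10 = 14)
r(m, T) = 6 (r(m, T) = 4 - 1*(-2) = 4 + 2 = 6)
u(F, k) = k² + F*k (u(F, k) = F*k + k² = k² + F*k)
n = 160 (n = 8*(14 + 6) = 8*20 = 160)
u(12, -13)*n = -13*(12 - 13)*160 = -13*(-1)*160 = 13*160 = 2080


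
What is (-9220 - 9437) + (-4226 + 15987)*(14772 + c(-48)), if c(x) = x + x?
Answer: 172585779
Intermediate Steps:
c(x) = 2*x
(-9220 - 9437) + (-4226 + 15987)*(14772 + c(-48)) = (-9220 - 9437) + (-4226 + 15987)*(14772 + 2*(-48)) = -18657 + 11761*(14772 - 96) = -18657 + 11761*14676 = -18657 + 172604436 = 172585779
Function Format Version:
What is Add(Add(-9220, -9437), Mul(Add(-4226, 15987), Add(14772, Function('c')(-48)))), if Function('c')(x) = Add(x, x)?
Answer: 172585779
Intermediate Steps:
Function('c')(x) = Mul(2, x)
Add(Add(-9220, -9437), Mul(Add(-4226, 15987), Add(14772, Function('c')(-48)))) = Add(Add(-9220, -9437), Mul(Add(-4226, 15987), Add(14772, Mul(2, -48)))) = Add(-18657, Mul(11761, Add(14772, -96))) = Add(-18657, Mul(11761, 14676)) = Add(-18657, 172604436) = 172585779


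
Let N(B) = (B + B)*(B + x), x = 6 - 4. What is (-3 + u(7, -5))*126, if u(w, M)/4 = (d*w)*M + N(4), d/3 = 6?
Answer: -293706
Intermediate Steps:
d = 18 (d = 3*6 = 18)
x = 2
N(B) = 2*B*(2 + B) (N(B) = (B + B)*(B + 2) = (2*B)*(2 + B) = 2*B*(2 + B))
u(w, M) = 192 + 72*M*w (u(w, M) = 4*((18*w)*M + 2*4*(2 + 4)) = 4*(18*M*w + 2*4*6) = 4*(18*M*w + 48) = 4*(48 + 18*M*w) = 192 + 72*M*w)
(-3 + u(7, -5))*126 = (-3 + (192 + 72*(-5)*7))*126 = (-3 + (192 - 2520))*126 = (-3 - 2328)*126 = -2331*126 = -293706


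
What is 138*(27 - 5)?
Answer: 3036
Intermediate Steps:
138*(27 - 5) = 138*22 = 3036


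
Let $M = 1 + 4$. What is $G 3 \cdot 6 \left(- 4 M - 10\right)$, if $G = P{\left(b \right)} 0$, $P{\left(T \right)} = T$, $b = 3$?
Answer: $0$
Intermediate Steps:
$M = 5$
$G = 0$ ($G = 3 \cdot 0 = 0$)
$G 3 \cdot 6 \left(- 4 M - 10\right) = 0 \cdot 3 \cdot 6 \left(\left(-4\right) 5 - 10\right) = 0 \cdot 6 \left(-20 - 10\right) = 0 \left(-30\right) = 0$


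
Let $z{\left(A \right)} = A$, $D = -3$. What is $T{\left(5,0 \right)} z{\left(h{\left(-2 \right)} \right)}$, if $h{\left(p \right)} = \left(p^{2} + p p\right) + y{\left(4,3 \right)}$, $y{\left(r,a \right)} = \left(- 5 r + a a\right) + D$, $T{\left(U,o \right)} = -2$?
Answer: $12$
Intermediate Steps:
$y{\left(r,a \right)} = -3 + a^{2} - 5 r$ ($y{\left(r,a \right)} = \left(- 5 r + a a\right) - 3 = \left(- 5 r + a^{2}\right) - 3 = \left(a^{2} - 5 r\right) - 3 = -3 + a^{2} - 5 r$)
$h{\left(p \right)} = -14 + 2 p^{2}$ ($h{\left(p \right)} = \left(p^{2} + p p\right) - \left(23 - 9\right) = \left(p^{2} + p^{2}\right) - 14 = 2 p^{2} - 14 = -14 + 2 p^{2}$)
$T{\left(5,0 \right)} z{\left(h{\left(-2 \right)} \right)} = - 2 \left(-14 + 2 \left(-2\right)^{2}\right) = - 2 \left(-14 + 2 \cdot 4\right) = - 2 \left(-14 + 8\right) = \left(-2\right) \left(-6\right) = 12$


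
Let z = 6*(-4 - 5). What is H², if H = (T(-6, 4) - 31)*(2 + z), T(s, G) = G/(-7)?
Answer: 132066064/49 ≈ 2.6952e+6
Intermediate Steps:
T(s, G) = -G/7 (T(s, G) = G*(-⅐) = -G/7)
z = -54 (z = 6*(-9) = -54)
H = 11492/7 (H = (-⅐*4 - 31)*(2 - 54) = (-4/7 - 31)*(-52) = -221/7*(-52) = 11492/7 ≈ 1641.7)
H² = (11492/7)² = 132066064/49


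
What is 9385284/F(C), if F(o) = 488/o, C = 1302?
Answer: 1527454971/61 ≈ 2.5040e+7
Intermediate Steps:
9385284/F(C) = 9385284/((488/1302)) = 9385284/((488*(1/1302))) = 9385284/(244/651) = 9385284*(651/244) = 1527454971/61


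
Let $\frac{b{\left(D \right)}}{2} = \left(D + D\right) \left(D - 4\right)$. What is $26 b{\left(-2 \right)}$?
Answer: $1248$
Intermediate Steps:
$b{\left(D \right)} = 4 D \left(-4 + D\right)$ ($b{\left(D \right)} = 2 \left(D + D\right) \left(D - 4\right) = 2 \cdot 2 D \left(-4 + D\right) = 4 D \left(-4 + D\right)$)
$26 b{\left(-2 \right)} = 26 \cdot 4 \left(-2\right) \left(-4 - 2\right) = 26 \cdot 4 \left(-2\right) \left(-6\right) = 26 \cdot 48 = 1248$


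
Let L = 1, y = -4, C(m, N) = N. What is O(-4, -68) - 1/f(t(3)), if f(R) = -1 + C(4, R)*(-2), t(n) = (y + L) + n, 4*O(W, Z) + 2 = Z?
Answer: -33/2 ≈ -16.500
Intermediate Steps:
O(W, Z) = -½ + Z/4
t(n) = -3 + n (t(n) = (-4 + 1) + n = -3 + n)
f(R) = -1 - 2*R (f(R) = -1 + R*(-2) = -1 - 2*R)
O(-4, -68) - 1/f(t(3)) = (-½ + (¼)*(-68)) - 1/(-1 - 2*(-3 + 3)) = (-½ - 17) - 1/(-1 - 2*0) = -35/2 - 1/(-1 + 0) = -35/2 - 1/(-1) = -35/2 - 1*(-1) = -35/2 + 1 = -33/2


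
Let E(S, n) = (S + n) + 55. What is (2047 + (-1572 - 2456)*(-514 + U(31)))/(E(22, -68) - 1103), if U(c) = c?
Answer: -1947571/1094 ≈ -1780.2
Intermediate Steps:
E(S, n) = 55 + S + n
(2047 + (-1572 - 2456)*(-514 + U(31)))/(E(22, -68) - 1103) = (2047 + (-1572 - 2456)*(-514 + 31))/((55 + 22 - 68) - 1103) = (2047 - 4028*(-483))/(9 - 1103) = (2047 + 1945524)/(-1094) = 1947571*(-1/1094) = -1947571/1094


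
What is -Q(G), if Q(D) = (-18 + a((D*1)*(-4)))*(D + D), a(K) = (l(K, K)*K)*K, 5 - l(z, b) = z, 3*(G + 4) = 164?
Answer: -70011256544/81 ≈ -8.6434e+8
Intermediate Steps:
G = 152/3 (G = -4 + (⅓)*164 = -4 + 164/3 = 152/3 ≈ 50.667)
l(z, b) = 5 - z
a(K) = K²*(5 - K) (a(K) = ((5 - K)*K)*K = (K*(5 - K))*K = K²*(5 - K))
Q(D) = 2*D*(-18 + 16*D²*(5 + 4*D)) (Q(D) = (-18 + ((D*1)*(-4))²*(5 - D*1*(-4)))*(D + D) = (-18 + (D*(-4))²*(5 - D*(-4)))*(2*D) = (-18 + (-4*D)²*(5 - (-4)*D))*(2*D) = (-18 + (16*D²)*(5 + 4*D))*(2*D) = (-18 + 16*D²*(5 + 4*D))*(2*D) = 2*D*(-18 + 16*D²*(5 + 4*D)))
-Q(G) = -(-36*152/3 + 128*(152/3)⁴ + 160*(152/3)³) = -(-1824 + 128*(533794816/81) + 160*(3511808/27)) = -(-1824 + 68325736448/81 + 561889280/27) = -1*70011256544/81 = -70011256544/81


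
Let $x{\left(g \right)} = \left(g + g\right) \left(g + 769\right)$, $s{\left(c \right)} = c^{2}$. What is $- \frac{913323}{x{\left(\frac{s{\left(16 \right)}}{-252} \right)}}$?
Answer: $\frac{3624978987}{6193024} \approx 585.33$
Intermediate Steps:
$x{\left(g \right)} = 2 g \left(769 + g\right)$
$- \frac{913323}{x{\left(\frac{s{\left(16 \right)}}{-252} \right)}} = - \frac{913323}{2 \frac{16^{2}}{-252} \left(769 + \frac{16^{2}}{-252}\right)} = - \frac{913323}{2 \cdot 256 \left(- \frac{1}{252}\right) \left(769 + 256 \left(- \frac{1}{252}\right)\right)} = - \frac{913323}{2 \left(- \frac{64}{63}\right) \left(769 - \frac{64}{63}\right)} = - \frac{913323}{2 \left(- \frac{64}{63}\right) \frac{48383}{63}} = - \frac{913323}{- \frac{6193024}{3969}} = \left(-913323\right) \left(- \frac{3969}{6193024}\right) = \frac{3624978987}{6193024}$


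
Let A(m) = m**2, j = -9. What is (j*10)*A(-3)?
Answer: -810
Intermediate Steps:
(j*10)*A(-3) = -9*10*(-3)**2 = -90*9 = -810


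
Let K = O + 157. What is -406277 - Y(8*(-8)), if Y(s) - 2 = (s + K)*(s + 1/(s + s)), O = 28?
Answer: -51012359/128 ≈ -3.9853e+5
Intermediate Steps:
K = 185 (K = 28 + 157 = 185)
Y(s) = 2 + (185 + s)*(s + 1/(2*s)) (Y(s) = 2 + (s + 185)*(s + 1/(s + s)) = 2 + (185 + s)*(s + 1/(2*s)))
-406277 - Y(8*(-8)) = -406277 - (5/2 + (8*(-8))² + 185*(8*(-8)) + 185/(2*((8*(-8))))) = -406277 - (5/2 + (-64)² + 185*(-64) + (185/2)/(-64)) = -406277 - (5/2 + 4096 - 11840 + (185/2)*(-1/64)) = -406277 - (5/2 + 4096 - 11840 - 185/128) = -406277 - 1*(-991097/128) = -406277 + 991097/128 = -51012359/128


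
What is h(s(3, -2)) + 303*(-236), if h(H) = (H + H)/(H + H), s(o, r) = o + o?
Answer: -71507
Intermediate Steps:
s(o, r) = 2*o
h(H) = 1 (h(H) = (2*H)/((2*H)) = (2*H)*(1/(2*H)) = 1)
h(s(3, -2)) + 303*(-236) = 1 + 303*(-236) = 1 - 71508 = -71507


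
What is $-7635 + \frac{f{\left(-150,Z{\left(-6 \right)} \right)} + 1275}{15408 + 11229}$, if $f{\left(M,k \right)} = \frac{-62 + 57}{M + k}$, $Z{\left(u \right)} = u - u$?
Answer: $- \frac{6101166599}{799110} \approx -7635.0$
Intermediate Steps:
$Z{\left(u \right)} = 0$
$f{\left(M,k \right)} = - \frac{5}{M + k}$
$-7635 + \frac{f{\left(-150,Z{\left(-6 \right)} \right)} + 1275}{15408 + 11229} = -7635 + \frac{- \frac{5}{-150 + 0} + 1275}{15408 + 11229} = -7635 + \frac{- \frac{5}{-150} + 1275}{26637} = -7635 + \left(\left(-5\right) \left(- \frac{1}{150}\right) + 1275\right) \frac{1}{26637} = -7635 + \left(\frac{1}{30} + 1275\right) \frac{1}{26637} = -7635 + \frac{38251}{30} \cdot \frac{1}{26637} = -7635 + \frac{38251}{799110} = - \frac{6101166599}{799110}$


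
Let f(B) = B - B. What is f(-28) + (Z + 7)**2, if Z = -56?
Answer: 2401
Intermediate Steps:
f(B) = 0
f(-28) + (Z + 7)**2 = 0 + (-56 + 7)**2 = 0 + (-49)**2 = 0 + 2401 = 2401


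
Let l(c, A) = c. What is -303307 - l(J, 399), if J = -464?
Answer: -302843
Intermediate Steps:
-303307 - l(J, 399) = -303307 - 1*(-464) = -303307 + 464 = -302843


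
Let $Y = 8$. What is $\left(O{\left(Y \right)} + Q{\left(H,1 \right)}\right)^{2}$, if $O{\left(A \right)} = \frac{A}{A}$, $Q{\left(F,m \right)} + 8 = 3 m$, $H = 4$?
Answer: $16$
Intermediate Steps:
$Q{\left(F,m \right)} = -8 + 3 m$
$O{\left(A \right)} = 1$
$\left(O{\left(Y \right)} + Q{\left(H,1 \right)}\right)^{2} = \left(1 + \left(-8 + 3 \cdot 1\right)\right)^{2} = \left(1 + \left(-8 + 3\right)\right)^{2} = \left(1 - 5\right)^{2} = \left(-4\right)^{2} = 16$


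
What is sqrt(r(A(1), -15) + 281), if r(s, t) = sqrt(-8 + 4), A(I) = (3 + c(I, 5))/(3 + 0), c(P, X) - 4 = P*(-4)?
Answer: sqrt(281 + 2*I) ≈ 16.763 + 0.05965*I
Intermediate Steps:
c(P, X) = 4 - 4*P (c(P, X) = 4 + P*(-4) = 4 - 4*P)
A(I) = 7/3 - 4*I/3 (A(I) = (3 + (4 - 4*I))/(3 + 0) = (7 - 4*I)/3 = (7 - 4*I)*(1/3) = 7/3 - 4*I/3)
r(s, t) = 2*I (r(s, t) = sqrt(-4) = 2*I)
sqrt(r(A(1), -15) + 281) = sqrt(2*I + 281) = sqrt(281 + 2*I)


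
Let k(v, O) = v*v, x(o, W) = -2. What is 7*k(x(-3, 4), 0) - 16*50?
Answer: -772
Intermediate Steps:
k(v, O) = v²
7*k(x(-3, 4), 0) - 16*50 = 7*(-2)² - 16*50 = 7*4 - 800 = 28 - 800 = -772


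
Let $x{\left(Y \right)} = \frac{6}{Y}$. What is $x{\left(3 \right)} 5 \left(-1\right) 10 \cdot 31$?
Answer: $-3100$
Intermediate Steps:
$x{\left(3 \right)} 5 \left(-1\right) 10 \cdot 31 = \frac{6}{3} \cdot 5 \left(-1\right) 10 \cdot 31 = 6 \cdot \frac{1}{3} \cdot 5 \left(-1\right) 10 \cdot 31 = 2 \cdot 5 \left(-1\right) 10 \cdot 31 = 10 \left(-1\right) 10 \cdot 31 = \left(-10\right) 10 \cdot 31 = \left(-100\right) 31 = -3100$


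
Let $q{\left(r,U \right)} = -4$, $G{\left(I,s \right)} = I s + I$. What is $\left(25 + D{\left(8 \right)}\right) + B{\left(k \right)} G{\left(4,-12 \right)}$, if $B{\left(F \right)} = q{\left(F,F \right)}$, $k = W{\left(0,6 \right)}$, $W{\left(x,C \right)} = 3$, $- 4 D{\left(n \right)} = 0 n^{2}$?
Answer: $201$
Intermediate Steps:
$G{\left(I,s \right)} = I + I s$
$D{\left(n \right)} = 0$ ($D{\left(n \right)} = - \frac{0 n^{2}}{4} = \left(- \frac{1}{4}\right) 0 = 0$)
$k = 3$
$B{\left(F \right)} = -4$
$\left(25 + D{\left(8 \right)}\right) + B{\left(k \right)} G{\left(4,-12 \right)} = \left(25 + 0\right) - 4 \cdot 4 \left(1 - 12\right) = 25 - 4 \cdot 4 \left(-11\right) = 25 - -176 = 25 + 176 = 201$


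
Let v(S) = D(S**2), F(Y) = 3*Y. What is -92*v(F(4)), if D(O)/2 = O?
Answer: -26496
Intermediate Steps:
D(O) = 2*O
v(S) = 2*S**2
-92*v(F(4)) = -184*(3*4)**2 = -184*12**2 = -184*144 = -92*288 = -26496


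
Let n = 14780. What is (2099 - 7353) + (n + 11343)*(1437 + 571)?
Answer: 52449730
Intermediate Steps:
(2099 - 7353) + (n + 11343)*(1437 + 571) = (2099 - 7353) + (14780 + 11343)*(1437 + 571) = -5254 + 26123*2008 = -5254 + 52454984 = 52449730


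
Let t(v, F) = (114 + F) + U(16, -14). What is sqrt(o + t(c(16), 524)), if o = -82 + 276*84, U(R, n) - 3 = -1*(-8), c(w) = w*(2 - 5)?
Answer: 3*sqrt(2639) ≈ 154.11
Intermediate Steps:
c(w) = -3*w (c(w) = w*(-3) = -3*w)
U(R, n) = 11 (U(R, n) = 3 - 1*(-8) = 3 + 8 = 11)
o = 23102 (o = -82 + 23184 = 23102)
t(v, F) = 125 + F (t(v, F) = (114 + F) + 11 = 125 + F)
sqrt(o + t(c(16), 524)) = sqrt(23102 + (125 + 524)) = sqrt(23102 + 649) = sqrt(23751) = 3*sqrt(2639)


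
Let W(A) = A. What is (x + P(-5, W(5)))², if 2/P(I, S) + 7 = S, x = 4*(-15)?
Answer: 3721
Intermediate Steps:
x = -60
P(I, S) = 2/(-7 + S)
(x + P(-5, W(5)))² = (-60 + 2/(-7 + 5))² = (-60 + 2/(-2))² = (-60 + 2*(-½))² = (-60 - 1)² = (-61)² = 3721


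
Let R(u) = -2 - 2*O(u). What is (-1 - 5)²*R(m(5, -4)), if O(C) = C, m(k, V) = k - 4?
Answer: -144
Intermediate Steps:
m(k, V) = -4 + k
R(u) = -2 - 2*u
(-1 - 5)²*R(m(5, -4)) = (-1 - 5)²*(-2 - 2*(-4 + 5)) = (-6)²*(-2 - 2*1) = 36*(-2 - 2) = 36*(-4) = -144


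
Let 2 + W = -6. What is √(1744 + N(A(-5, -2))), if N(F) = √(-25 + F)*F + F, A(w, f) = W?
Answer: 2*√(434 - 2*I*√33) ≈ 41.669 - 0.55145*I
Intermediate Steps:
W = -8 (W = -2 - 6 = -8)
A(w, f) = -8
N(F) = F + F*√(-25 + F) (N(F) = F*√(-25 + F) + F = F + F*√(-25 + F))
√(1744 + N(A(-5, -2))) = √(1744 - 8*(1 + √(-25 - 8))) = √(1744 - 8*(1 + √(-33))) = √(1744 - 8*(1 + I*√33)) = √(1744 + (-8 - 8*I*√33)) = √(1736 - 8*I*√33)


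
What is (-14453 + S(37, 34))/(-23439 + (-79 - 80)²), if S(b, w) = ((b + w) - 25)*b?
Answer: -12751/1842 ≈ -6.9224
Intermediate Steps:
S(b, w) = b*(-25 + b + w) (S(b, w) = (-25 + b + w)*b = b*(-25 + b + w))
(-14453 + S(37, 34))/(-23439 + (-79 - 80)²) = (-14453 + 37*(-25 + 37 + 34))/(-23439 + (-79 - 80)²) = (-14453 + 37*46)/(-23439 + (-159)²) = (-14453 + 1702)/(-23439 + 25281) = -12751/1842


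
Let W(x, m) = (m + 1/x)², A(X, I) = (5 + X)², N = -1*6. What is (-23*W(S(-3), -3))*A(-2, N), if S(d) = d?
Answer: -2300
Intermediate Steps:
N = -6
(-23*W(S(-3), -3))*A(-2, N) = (-23*(1 - 3*(-3))²/(-3)²)*(5 - 2)² = -23*(1 + 9)²/9*3² = -23*10²/9*9 = -23*100/9*9 = -2300/9*9 = -2300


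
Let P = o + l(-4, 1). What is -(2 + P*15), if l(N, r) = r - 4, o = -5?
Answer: 118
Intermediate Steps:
l(N, r) = -4 + r
P = -8 (P = -5 + (-4 + 1) = -5 - 3 = -8)
-(2 + P*15) = -(2 - 8*15) = -(2 - 120) = -1*(-118) = 118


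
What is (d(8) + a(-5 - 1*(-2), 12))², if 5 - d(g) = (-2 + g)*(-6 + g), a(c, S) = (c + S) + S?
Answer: 196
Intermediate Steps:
a(c, S) = c + 2*S (a(c, S) = (S + c) + S = c + 2*S)
d(g) = 5 - (-6 + g)*(-2 + g) (d(g) = 5 - (-2 + g)*(-6 + g) = 5 - (-6 + g)*(-2 + g))
(d(8) + a(-5 - 1*(-2), 12))² = ((-7 - 1*8² + 8*8) + ((-5 - 1*(-2)) + 2*12))² = ((-7 - 1*64 + 64) + ((-5 + 2) + 24))² = ((-7 - 64 + 64) + (-3 + 24))² = (-7 + 21)² = 14² = 196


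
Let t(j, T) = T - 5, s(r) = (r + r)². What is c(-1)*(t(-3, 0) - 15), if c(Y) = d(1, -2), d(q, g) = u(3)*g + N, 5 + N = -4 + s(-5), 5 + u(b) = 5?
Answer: -1820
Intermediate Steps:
u(b) = 0 (u(b) = -5 + 5 = 0)
s(r) = 4*r² (s(r) = (2*r)² = 4*r²)
t(j, T) = -5 + T
N = 91 (N = -5 + (-4 + 4*(-5)²) = -5 + (-4 + 4*25) = -5 + (-4 + 100) = -5 + 96 = 91)
d(q, g) = 91 (d(q, g) = 0*g + 91 = 0 + 91 = 91)
c(Y) = 91
c(-1)*(t(-3, 0) - 15) = 91*((-5 + 0) - 15) = 91*(-5 - 15) = 91*(-20) = -1820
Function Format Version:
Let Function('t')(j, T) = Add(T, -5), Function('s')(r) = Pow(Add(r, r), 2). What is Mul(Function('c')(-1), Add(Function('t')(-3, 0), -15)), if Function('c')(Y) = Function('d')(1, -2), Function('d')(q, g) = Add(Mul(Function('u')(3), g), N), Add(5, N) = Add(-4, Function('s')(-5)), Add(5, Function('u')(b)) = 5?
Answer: -1820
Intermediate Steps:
Function('u')(b) = 0 (Function('u')(b) = Add(-5, 5) = 0)
Function('s')(r) = Mul(4, Pow(r, 2)) (Function('s')(r) = Pow(Mul(2, r), 2) = Mul(4, Pow(r, 2)))
Function('t')(j, T) = Add(-5, T)
N = 91 (N = Add(-5, Add(-4, Mul(4, Pow(-5, 2)))) = Add(-5, Add(-4, Mul(4, 25))) = Add(-5, Add(-4, 100)) = Add(-5, 96) = 91)
Function('d')(q, g) = 91 (Function('d')(q, g) = Add(Mul(0, g), 91) = Add(0, 91) = 91)
Function('c')(Y) = 91
Mul(Function('c')(-1), Add(Function('t')(-3, 0), -15)) = Mul(91, Add(Add(-5, 0), -15)) = Mul(91, Add(-5, -15)) = Mul(91, -20) = -1820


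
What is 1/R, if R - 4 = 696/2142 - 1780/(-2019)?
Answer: 240261/1250932 ≈ 0.19207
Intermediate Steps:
R = 1250932/240261 (R = 4 + (696/2142 - 1780/(-2019)) = 4 + (696*(1/2142) - 1780*(-1/2019)) = 4 + (116/357 + 1780/2019) = 4 + 289888/240261 = 1250932/240261 ≈ 5.2066)
1/R = 1/(1250932/240261) = 240261/1250932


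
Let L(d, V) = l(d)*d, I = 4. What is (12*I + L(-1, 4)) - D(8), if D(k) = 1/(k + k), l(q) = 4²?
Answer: 511/16 ≈ 31.938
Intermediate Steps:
l(q) = 16
D(k) = 1/(2*k)
L(d, V) = 16*d
(12*I + L(-1, 4)) - D(8) = (12*4 + 16*(-1)) - 1/(2*8) = (48 - 16) - 1/(2*8) = 32 - 1*1/16 = 32 - 1/16 = 511/16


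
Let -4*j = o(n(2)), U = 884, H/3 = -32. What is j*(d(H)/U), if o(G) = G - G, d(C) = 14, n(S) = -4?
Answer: 0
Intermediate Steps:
H = -96 (H = 3*(-32) = -96)
o(G) = 0
j = 0 (j = -¼*0 = 0)
j*(d(H)/U) = 0*(14/884) = 0*(14*(1/884)) = 0*(7/442) = 0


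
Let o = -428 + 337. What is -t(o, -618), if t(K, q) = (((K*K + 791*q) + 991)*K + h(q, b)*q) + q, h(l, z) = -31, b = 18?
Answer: -43659046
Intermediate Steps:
o = -91
t(K, q) = -30*q + K*(991 + K² + 791*q) (t(K, q) = (((K*K + 791*q) + 991)*K - 31*q) + q = (((K² + 791*q) + 991)*K - 31*q) + q = ((991 + K² + 791*q)*K - 31*q) + q = (K*(991 + K² + 791*q) - 31*q) + q = (-31*q + K*(991 + K² + 791*q)) + q = -30*q + K*(991 + K² + 791*q))
-t(o, -618) = -((-91)³ - 30*(-618) + 991*(-91) + 791*(-91)*(-618)) = -(-753571 + 18540 - 90181 + 44484258) = -1*43659046 = -43659046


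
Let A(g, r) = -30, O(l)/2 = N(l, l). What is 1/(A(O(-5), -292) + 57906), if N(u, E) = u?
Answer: 1/57876 ≈ 1.7278e-5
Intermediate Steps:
O(l) = 2*l
1/(A(O(-5), -292) + 57906) = 1/(-30 + 57906) = 1/57876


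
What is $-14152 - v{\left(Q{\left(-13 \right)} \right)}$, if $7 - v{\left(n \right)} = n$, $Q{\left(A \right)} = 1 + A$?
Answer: $-14171$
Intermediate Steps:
$v{\left(n \right)} = 7 - n$
$-14152 - v{\left(Q{\left(-13 \right)} \right)} = -14152 - \left(7 - \left(1 - 13\right)\right) = -14152 - \left(7 - -12\right) = -14152 - \left(7 + 12\right) = -14152 - 19 = -14171$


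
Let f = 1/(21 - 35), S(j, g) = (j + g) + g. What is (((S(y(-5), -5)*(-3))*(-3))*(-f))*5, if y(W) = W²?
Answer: 675/14 ≈ 48.214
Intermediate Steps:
S(j, g) = j + 2*g (S(j, g) = (g + j) + g = j + 2*g)
f = -1/14 (f = 1/(-14) = -1/14 ≈ -0.071429)
(((S(y(-5), -5)*(-3))*(-3))*(-f))*5 = (((((-5)² + 2*(-5))*(-3))*(-3))*(-1*(-1/14)))*5 = ((((25 - 10)*(-3))*(-3))*(1/14))*5 = (((15*(-3))*(-3))*(1/14))*5 = (-45*(-3)*(1/14))*5 = (135*(1/14))*5 = (135/14)*5 = 675/14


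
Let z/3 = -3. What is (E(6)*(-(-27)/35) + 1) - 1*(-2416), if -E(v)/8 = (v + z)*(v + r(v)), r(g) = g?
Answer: 92371/35 ≈ 2639.2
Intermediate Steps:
z = -9 (z = 3*(-3) = -9)
E(v) = -16*v*(-9 + v) (E(v) = -8*(v - 9)*(v + v) = -8*(-9 + v)*2*v = -16*v*(-9 + v))
(E(6)*(-(-27)/35) + 1) - 1*(-2416) = ((16*6*(9 - 1*6))*(-(-27)/35) + 1) - 1*(-2416) = ((16*6*(9 - 6))*(-(-27)/35) + 1) + 2416 = ((16*6*3)*(-1*(-27/35)) + 1) + 2416 = (288*(27/35) + 1) + 2416 = (7776/35 + 1) + 2416 = 7811/35 + 2416 = 92371/35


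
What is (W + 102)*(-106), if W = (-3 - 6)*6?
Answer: -5088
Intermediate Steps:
W = -54 (W = -9*6 = -54)
(W + 102)*(-106) = (-54 + 102)*(-106) = 48*(-106) = -5088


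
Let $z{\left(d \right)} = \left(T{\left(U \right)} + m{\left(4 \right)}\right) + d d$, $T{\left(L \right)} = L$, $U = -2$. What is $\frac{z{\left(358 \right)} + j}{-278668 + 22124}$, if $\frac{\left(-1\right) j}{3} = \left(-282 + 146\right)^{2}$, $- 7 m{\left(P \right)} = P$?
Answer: $- \frac{254357}{897904} \approx -0.28328$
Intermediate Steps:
$m{\left(P \right)} = - \frac{P}{7}$
$j = -55488$ ($j = - 3 \left(-282 + 146\right)^{2} = - 3 \left(-136\right)^{2} = \left(-3\right) 18496 = -55488$)
$z{\left(d \right)} = - \frac{18}{7} + d^{2}$ ($z{\left(d \right)} = \left(-2 - \frac{4}{7}\right) + d d = \left(-2 - \frac{4}{7}\right) + d^{2} = - \frac{18}{7} + d^{2}$)
$\frac{z{\left(358 \right)} + j}{-278668 + 22124} = \frac{\left(- \frac{18}{7} + 358^{2}\right) - 55488}{-278668 + 22124} = \frac{\left(- \frac{18}{7} + 128164\right) - 55488}{-256544} = \left(\frac{897130}{7} - 55488\right) \left(- \frac{1}{256544}\right) = \frac{508714}{7} \left(- \frac{1}{256544}\right) = - \frac{254357}{897904}$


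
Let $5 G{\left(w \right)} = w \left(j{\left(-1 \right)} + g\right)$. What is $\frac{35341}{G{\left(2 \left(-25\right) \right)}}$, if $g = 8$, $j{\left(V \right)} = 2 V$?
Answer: $- \frac{35341}{60} \approx -589.02$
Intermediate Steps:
$G{\left(w \right)} = \frac{6 w}{5}$ ($G{\left(w \right)} = \frac{w \left(2 \left(-1\right) + 8\right)}{5} = \frac{w \left(-2 + 8\right)}{5} = \frac{w 6}{5} = \frac{6 w}{5}$)
$\frac{35341}{G{\left(2 \left(-25\right) \right)}} = \frac{35341}{\frac{6}{5} \cdot 2 \left(-25\right)} = \frac{35341}{\frac{6}{5} \left(-50\right)} = \frac{35341}{-60} = 35341 \left(- \frac{1}{60}\right) = - \frac{35341}{60}$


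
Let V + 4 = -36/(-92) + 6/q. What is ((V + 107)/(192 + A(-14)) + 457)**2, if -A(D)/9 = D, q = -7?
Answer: 137053778758009/655308801 ≈ 2.0914e+5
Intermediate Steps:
A(D) = -9*D
V = -719/161 (V = -4 + (-36/(-92) + 6/(-7)) = -4 + (-36*(-1/92) + 6*(-1/7)) = -4 + (9/23 - 6/7) = -4 - 75/161 = -719/161 ≈ -4.4658)
((V + 107)/(192 + A(-14)) + 457)**2 = ((-719/161 + 107)/(192 - 9*(-14)) + 457)**2 = (16508/(161*(192 + 126)) + 457)**2 = ((16508/161)/318 + 457)**2 = ((16508/161)*(1/318) + 457)**2 = (8254/25599 + 457)**2 = (11706997/25599)**2 = 137053778758009/655308801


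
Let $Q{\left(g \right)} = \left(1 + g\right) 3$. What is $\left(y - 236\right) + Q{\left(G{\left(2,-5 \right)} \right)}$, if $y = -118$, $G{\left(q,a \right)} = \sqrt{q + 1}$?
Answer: $-351 + 3 \sqrt{3} \approx -345.8$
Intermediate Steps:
$G{\left(q,a \right)} = \sqrt{1 + q}$
$Q{\left(g \right)} = 3 + 3 g$
$\left(y - 236\right) + Q{\left(G{\left(2,-5 \right)} \right)} = \left(-118 - 236\right) + \left(3 + 3 \sqrt{1 + 2}\right) = -354 + \left(3 + 3 \sqrt{3}\right) = -351 + 3 \sqrt{3}$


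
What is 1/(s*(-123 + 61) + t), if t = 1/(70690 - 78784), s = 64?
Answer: -8094/32116993 ≈ -0.00025202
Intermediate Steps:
t = -1/8094 (t = 1/(-8094) = -1/8094 ≈ -0.00012355)
1/(s*(-123 + 61) + t) = 1/(64*(-123 + 61) - 1/8094) = 1/(64*(-62) - 1/8094) = 1/(-3968 - 1/8094) = 1/(-32116993/8094) = -8094/32116993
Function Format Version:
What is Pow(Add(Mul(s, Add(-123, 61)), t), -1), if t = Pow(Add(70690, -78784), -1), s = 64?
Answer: Rational(-8094, 32116993) ≈ -0.00025202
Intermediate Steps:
t = Rational(-1, 8094) (t = Pow(-8094, -1) = Rational(-1, 8094) ≈ -0.00012355)
Pow(Add(Mul(s, Add(-123, 61)), t), -1) = Pow(Add(Mul(64, Add(-123, 61)), Rational(-1, 8094)), -1) = Pow(Add(Mul(64, -62), Rational(-1, 8094)), -1) = Pow(Add(-3968, Rational(-1, 8094)), -1) = Pow(Rational(-32116993, 8094), -1) = Rational(-8094, 32116993)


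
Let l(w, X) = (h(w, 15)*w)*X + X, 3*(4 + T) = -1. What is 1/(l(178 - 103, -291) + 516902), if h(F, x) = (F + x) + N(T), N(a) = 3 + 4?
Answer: -1/1600414 ≈ -6.2484e-7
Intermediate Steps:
T = -13/3 (T = -4 + (⅓)*(-1) = -4 - ⅓ = -13/3 ≈ -4.3333)
N(a) = 7
h(F, x) = 7 + F + x (h(F, x) = (F + x) + 7 = 7 + F + x)
l(w, X) = X + X*w*(22 + w) (l(w, X) = ((7 + w + 15)*w)*X + X = ((22 + w)*w)*X + X = (w*(22 + w))*X + X = X*w*(22 + w) + X = X + X*w*(22 + w))
1/(l(178 - 103, -291) + 516902) = 1/(-291*(1 + (178 - 103)*(22 + (178 - 103))) + 516902) = 1/(-291*(1 + 75*(22 + 75)) + 516902) = 1/(-291*(1 + 75*97) + 516902) = 1/(-291*(1 + 7275) + 516902) = 1/(-291*7276 + 516902) = 1/(-2117316 + 516902) = 1/(-1600414) = -1/1600414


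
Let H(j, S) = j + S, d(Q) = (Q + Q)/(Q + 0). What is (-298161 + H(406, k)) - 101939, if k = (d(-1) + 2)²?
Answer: -399678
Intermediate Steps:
d(Q) = 2 (d(Q) = (2*Q)/Q = 2)
k = 16 (k = (2 + 2)² = 4² = 16)
H(j, S) = S + j
(-298161 + H(406, k)) - 101939 = (-298161 + (16 + 406)) - 101939 = (-298161 + 422) - 101939 = -297739 - 101939 = -399678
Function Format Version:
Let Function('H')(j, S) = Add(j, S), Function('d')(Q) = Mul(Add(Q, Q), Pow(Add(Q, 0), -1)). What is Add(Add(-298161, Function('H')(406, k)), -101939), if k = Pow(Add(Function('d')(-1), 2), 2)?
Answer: -399678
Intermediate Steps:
Function('d')(Q) = 2 (Function('d')(Q) = Mul(Mul(2, Q), Pow(Q, -1)) = 2)
k = 16 (k = Pow(Add(2, 2), 2) = Pow(4, 2) = 16)
Function('H')(j, S) = Add(S, j)
Add(Add(-298161, Function('H')(406, k)), -101939) = Add(Add(-298161, Add(16, 406)), -101939) = Add(Add(-298161, 422), -101939) = Add(-297739, -101939) = -399678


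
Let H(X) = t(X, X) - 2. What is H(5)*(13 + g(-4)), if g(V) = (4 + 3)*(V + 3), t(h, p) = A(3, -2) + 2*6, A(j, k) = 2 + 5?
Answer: 102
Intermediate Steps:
A(j, k) = 7
t(h, p) = 19 (t(h, p) = 7 + 2*6 = 7 + 12 = 19)
H(X) = 17 (H(X) = 19 - 2 = 17)
g(V) = 21 + 7*V (g(V) = 7*(3 + V) = 21 + 7*V)
H(5)*(13 + g(-4)) = 17*(13 + (21 + 7*(-4))) = 17*(13 + (21 - 28)) = 17*(13 - 7) = 17*6 = 102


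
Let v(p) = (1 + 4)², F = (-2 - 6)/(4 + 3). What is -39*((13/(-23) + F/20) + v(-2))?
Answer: -765336/805 ≈ -950.73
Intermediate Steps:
F = -8/7 ≈ -1.1429
v(p) = 25 (v(p) = 5² = 25)
-39*((13/(-23) + F/20) + v(-2)) = -39*((13/(-23) - 8/7/20) + 25) = -39*((13*(-1/23) - 8/7*1/20) + 25) = -39*((-13/23 - 2/35) + 25) = -39*(-501/805 + 25) = -39*19624/805 = -765336/805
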